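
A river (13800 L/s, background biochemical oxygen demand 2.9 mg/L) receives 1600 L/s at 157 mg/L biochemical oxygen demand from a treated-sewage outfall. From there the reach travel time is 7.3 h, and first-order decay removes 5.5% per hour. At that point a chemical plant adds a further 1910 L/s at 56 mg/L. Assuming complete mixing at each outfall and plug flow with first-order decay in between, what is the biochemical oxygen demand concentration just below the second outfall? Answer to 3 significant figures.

17.3 mg/L

Flow-weighted average: C = (13800·2.900 + 1600·157.0) / 15400 = 291200/15400 = 18.91 mg/L; combined flow 15400 L/s.
5.5%/h lost → k = −ln(1 − 0.055) = 0.05657 h⁻¹.
After decay, C = 18.91 × e^(−kt) = 18.91 × 0.6617 = 12.51 mg/L.
Second outfall: C = (15400·12.51 + 1910·56.00)/17310 = 17.31 mg/L.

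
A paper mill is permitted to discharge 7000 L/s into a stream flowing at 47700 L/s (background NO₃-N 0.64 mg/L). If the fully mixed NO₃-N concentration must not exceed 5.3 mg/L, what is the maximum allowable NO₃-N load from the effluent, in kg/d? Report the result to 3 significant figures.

22400 kg/d

Mass balance at the limit: 47700·0.6400 + 7000·Cₑ = 54700·5.3 → Cₑ = 37.05 mg/L.
7000 L/s = 7.000 m³/s. Load = 7.000 m³/s × 37.05 g/m³ × 86 400 s/d = 22410 kg/d.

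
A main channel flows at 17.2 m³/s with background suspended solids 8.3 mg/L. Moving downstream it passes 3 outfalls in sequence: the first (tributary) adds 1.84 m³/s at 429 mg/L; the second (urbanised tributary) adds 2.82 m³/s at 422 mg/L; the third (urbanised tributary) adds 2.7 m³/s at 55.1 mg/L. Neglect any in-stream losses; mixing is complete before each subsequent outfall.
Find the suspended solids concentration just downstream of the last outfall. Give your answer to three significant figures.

After outfall 1: Q = 17.20 + 1.840 = 19.04 m³/s; C = (17.20·8.300 + 1.840·429.0)/19.04 = 48.96 mg/L.
After outfall 2: Q = 19.04 + 2.820 = 21.86 m³/s; C = (19.04·48.96 + 2.820·422.0)/21.86 = 97.08 mg/L.
After outfall 3: Q = 21.86 + 2.700 = 24.56 m³/s; C = (21.86·97.08 + 2.700·55.10)/24.56 = 92.46 mg/L.

92.5 mg/L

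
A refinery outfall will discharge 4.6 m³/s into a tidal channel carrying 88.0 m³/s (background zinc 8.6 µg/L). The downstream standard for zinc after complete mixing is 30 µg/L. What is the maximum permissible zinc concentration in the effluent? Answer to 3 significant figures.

At the limit, (Qr·Cr + Qe·Cₑ)/(Qr + Qe) = 30:
Cₑ = (92.60·30 − 88.00·8.600) / 4.600 = 439.4 µg/L.

439 µg/L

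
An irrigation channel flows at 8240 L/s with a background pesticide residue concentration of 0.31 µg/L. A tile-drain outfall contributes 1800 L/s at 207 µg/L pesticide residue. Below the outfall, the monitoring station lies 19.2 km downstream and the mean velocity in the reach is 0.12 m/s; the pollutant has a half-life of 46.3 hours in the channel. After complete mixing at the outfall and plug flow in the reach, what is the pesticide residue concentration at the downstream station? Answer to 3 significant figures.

19.2 µg/L

Mixed concentration C = ΣQC/ΣQ = (8240·0.3100 + 1800·207.0) / 10040 = 375200/10040 = 37.37 µg/L.
Travel time t = 19.2·1000 / 0.12 = 160000 s = 44.44 h.
Half-life 46.3 h → k = ln 2 / 46.3 = 0.01497 h⁻¹ = 0.3593 d⁻¹.
First-order decay: C = 37.37·exp(−k·t) = 37.37·0.5141 = 19.21 µg/L.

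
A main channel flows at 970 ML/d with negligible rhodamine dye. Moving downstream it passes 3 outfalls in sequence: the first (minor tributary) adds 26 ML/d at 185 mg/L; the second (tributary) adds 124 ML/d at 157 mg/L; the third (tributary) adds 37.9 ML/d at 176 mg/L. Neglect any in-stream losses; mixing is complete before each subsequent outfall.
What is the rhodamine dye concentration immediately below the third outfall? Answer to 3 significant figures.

Below outfall 1: Q → 996.0 ML/d, C = (970.0·0 + 26.00·185.0)/996.0 = 4.829 mg/L.
Below outfall 2: Q → 1120 ML/d, C = (996.0·4.829 + 124.0·157.0)/1120 = 21.68 mg/L.
Below outfall 3: Q → 1158 ML/d, C = (1120·21.68 + 37.90·176.0)/1158 = 26.73 mg/L.

26.7 mg/L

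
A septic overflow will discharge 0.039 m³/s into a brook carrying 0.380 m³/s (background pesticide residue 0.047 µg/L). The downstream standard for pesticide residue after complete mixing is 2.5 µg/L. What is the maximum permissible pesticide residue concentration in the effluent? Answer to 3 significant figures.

At the limit, (Qr·Cr + Qe·Cₑ)/(Qr + Qe) = 2.5:
Cₑ = (0.4190·2.5 − 0.3800·0.04700) / 0.03900 = 26.40 µg/L.

26.4 µg/L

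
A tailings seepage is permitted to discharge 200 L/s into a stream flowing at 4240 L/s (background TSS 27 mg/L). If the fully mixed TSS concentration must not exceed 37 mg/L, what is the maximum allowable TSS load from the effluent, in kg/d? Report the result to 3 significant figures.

4300 kg/d

Mass balance at the limit: 4240·27.00 + 200.0·Cₑ = 4440·37 → Cₑ = 249.0 mg/L.
200.0 L/s = 0.2000 m³/s. Load = 0.2000 m³/s × 249.0 g/m³ × 86 400 s/d = 4303 kg/d.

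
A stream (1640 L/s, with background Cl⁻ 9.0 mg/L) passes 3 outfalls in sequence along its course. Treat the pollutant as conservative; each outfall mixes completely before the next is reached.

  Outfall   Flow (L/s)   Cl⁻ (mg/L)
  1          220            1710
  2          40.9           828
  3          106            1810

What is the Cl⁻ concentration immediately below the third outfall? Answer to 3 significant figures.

Below outfall 1: Q → 1860 L/s, C = (1640·9.000 + 220.0·1710)/1860 = 210.2 mg/L.
Below outfall 2: Q → 1901 L/s, C = (1860·210.2 + 40.90·828.0)/1901 = 223.5 mg/L.
Below outfall 3: Q → 2007 L/s, C = (1901·223.5 + 106.0·1810)/2007 = 307.3 mg/L.

307 mg/L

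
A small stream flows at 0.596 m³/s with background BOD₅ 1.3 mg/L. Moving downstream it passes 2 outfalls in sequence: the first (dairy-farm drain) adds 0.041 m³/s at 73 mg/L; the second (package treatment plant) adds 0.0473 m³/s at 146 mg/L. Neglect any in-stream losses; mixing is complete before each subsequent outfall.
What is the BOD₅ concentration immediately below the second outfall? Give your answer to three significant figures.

After outfall 1: Q = 0.5960 + 0.04100 = 0.6370 m³/s; C = (0.5960·1.300 + 0.04100·73.00)/0.6370 = 5.915 mg/L.
After outfall 2: Q = 0.6370 + 0.04730 = 0.6843 m³/s; C = (0.6370·5.915 + 0.04730·146.0)/0.6843 = 15.60 mg/L.

15.6 mg/L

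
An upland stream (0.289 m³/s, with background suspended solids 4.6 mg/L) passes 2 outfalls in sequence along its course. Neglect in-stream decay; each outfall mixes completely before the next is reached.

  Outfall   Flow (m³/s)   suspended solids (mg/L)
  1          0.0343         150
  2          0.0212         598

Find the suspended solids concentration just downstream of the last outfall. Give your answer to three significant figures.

55.6 mg/L

After outfall 1: Q = 0.2890 + 0.03430 = 0.3233 m³/s; C = (0.2890·4.600 + 0.03430·150.0)/0.3233 = 20.03 mg/L.
After outfall 2: Q = 0.3233 + 0.02120 = 0.3445 m³/s; C = (0.3233·20.03 + 0.02120·598.0)/0.3445 = 55.59 mg/L.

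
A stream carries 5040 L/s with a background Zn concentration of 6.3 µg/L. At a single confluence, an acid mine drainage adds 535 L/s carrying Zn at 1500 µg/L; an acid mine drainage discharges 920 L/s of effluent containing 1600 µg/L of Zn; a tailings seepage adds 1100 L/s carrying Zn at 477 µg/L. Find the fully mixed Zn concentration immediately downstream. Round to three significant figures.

Mixed concentration C = ΣQC/ΣQ = (5040·6.300 + 535.0·1500 + 920.0·1600 + 1100·477.0) / 7595 = 2831000/7595 = 372.7 µg/L.

373 µg/L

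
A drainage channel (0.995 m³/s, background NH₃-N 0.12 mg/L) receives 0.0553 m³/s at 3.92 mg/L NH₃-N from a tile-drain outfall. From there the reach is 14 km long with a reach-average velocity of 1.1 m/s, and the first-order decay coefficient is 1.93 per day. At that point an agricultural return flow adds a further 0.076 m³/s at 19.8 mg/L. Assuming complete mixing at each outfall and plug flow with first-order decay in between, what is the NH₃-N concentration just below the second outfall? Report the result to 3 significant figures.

1.56 mg/L

Mixed concentration C = ΣQC/ΣQ = (0.9950·0.1200 + 0.05530·3.920) / 1.050 = 0.3362/1.050 = 0.3201 mg/L; combined flow 1.050 m³/s.
Travel time t = 14·1000 / 1.1 = 12730 s = 3.535 h.
Applying C = C₀e^(−kt): 0.3201 × 0.7525 = 0.2409 mg/L.
Second outfall: C = (1.050·0.2409 + 0.07600·19.80)/1.126 = 1.561 mg/L.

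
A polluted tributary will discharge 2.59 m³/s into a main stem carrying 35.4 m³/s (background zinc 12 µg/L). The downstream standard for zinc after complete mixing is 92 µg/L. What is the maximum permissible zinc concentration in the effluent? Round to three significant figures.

1190 µg/L

At the limit, (Qr·Cr + Qe·Cₑ)/(Qr + Qe) = 92:
Cₑ = (37.99·92 − 35.40·12.00) / 2.590 = 1185 µg/L.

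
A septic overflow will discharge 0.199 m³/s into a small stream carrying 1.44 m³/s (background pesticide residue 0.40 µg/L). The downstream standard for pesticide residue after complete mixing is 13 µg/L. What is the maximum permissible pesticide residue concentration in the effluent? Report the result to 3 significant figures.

104 µg/L

At the limit, (Qr·Cr + Qe·Cₑ)/(Qr + Qe) = 13:
Cₑ = (1.639·13 − 1.440·0.4000) / 0.1990 = 104.2 µg/L.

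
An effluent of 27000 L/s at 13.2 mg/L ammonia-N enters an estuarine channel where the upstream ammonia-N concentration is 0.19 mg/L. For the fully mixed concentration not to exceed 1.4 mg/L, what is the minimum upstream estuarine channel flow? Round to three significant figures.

Set C_mix = 1.4: (Q·0.1900 + 27000·13.20) / (Q + 27000) = 1.4
→ Q = 27000·(13.20 − 1.4)/(1.4 − 0.1900) = 263300 L/s.

263000 L/s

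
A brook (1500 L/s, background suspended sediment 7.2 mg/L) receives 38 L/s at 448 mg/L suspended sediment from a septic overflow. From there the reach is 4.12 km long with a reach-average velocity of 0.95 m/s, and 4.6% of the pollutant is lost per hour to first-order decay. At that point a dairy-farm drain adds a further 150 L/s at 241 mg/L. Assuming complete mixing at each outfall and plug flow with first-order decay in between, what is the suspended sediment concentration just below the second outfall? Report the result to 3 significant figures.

37.0 mg/L

Mass balance: C = (1500·7.200 + 38.00·448.0) / 1538 = 27820/1538 = 18.09 mg/L; combined flow 1538 L/s.
Travel time t = 4.12·1000 / 0.95 = 4337 s = 1.205 h.
4.6%/h lost → k = −ln(1 − 0.046) = 0.04709 h⁻¹.
Applying C = C₀e^(−kt): 18.09 × 0.9448 = 17.09 mg/L.
At the second outfall, C = (1538·17.09 + 150.0·241.0) / (1538 + 150.0) = 36.99 mg/L.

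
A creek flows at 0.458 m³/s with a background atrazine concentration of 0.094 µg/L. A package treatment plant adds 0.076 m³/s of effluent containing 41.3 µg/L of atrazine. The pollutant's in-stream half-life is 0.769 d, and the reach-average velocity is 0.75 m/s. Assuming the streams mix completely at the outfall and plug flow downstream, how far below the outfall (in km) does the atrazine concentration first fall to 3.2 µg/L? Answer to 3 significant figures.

44.7 km

Conservation of mass: C = (0.4580·0.09400 + 0.07600·41.30) / 0.5340 = 3.182/0.5340 = 5.959 µg/L.
Half-life 0.769 d → k = ln 2 / 0.769 = 0.9014 d⁻¹.
Set 5.959·exp(−k·t) = 3.2 → t = ln(5.959/3.2)/k = 59590 s = 16.55 h.
Distance = v·t = 0.75·59590 = 44690 m = 44.69 km.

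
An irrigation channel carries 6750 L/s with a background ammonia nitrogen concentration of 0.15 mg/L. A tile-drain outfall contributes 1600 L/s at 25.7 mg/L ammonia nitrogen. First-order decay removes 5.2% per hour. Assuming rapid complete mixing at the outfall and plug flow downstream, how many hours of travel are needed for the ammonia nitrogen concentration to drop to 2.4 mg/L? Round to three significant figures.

13.9 h

Mass balance: C = (6750·0.1500 + 1600·25.70) / 8350 = 42130/8350 = 5.046 mg/L.
5.2%/h lost → k = −ln(1 − 0.052) = 0.05340 h⁻¹.
5.046·exp(−k·t) = 2.4 → t = ln(5.046/2.4)/k = 50100 s = 13.92 h.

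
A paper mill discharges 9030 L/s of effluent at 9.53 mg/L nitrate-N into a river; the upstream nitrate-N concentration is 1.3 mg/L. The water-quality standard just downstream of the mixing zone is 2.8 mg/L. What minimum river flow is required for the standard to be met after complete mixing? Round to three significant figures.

Set C_mix = 2.8: (Q·1.300 + 9030·9.530) / (Q + 9030) = 2.8
→ Q = 9030·(9.530 − 2.8)/(2.8 − 1.300) = 40510 L/s.

40500 L/s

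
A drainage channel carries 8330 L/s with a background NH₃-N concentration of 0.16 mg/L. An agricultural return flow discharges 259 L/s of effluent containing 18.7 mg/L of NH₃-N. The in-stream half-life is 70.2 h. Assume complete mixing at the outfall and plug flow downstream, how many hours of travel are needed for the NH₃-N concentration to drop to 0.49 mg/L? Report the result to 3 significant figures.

Flow-weighted average: C = (8330·0.1600 + 259.0·18.70) / 8589 = 6176/8589 = 0.7191 mg/L.
Half-life 70.2 h → k = ln 2 / 70.2 = 0.009874 h⁻¹ = 0.2370 d⁻¹.
0.7191·exp(−k·t) = 0.49 → t = ln(0.7191/0.49)/k = 139800 s = 38.85 h.

38.8 h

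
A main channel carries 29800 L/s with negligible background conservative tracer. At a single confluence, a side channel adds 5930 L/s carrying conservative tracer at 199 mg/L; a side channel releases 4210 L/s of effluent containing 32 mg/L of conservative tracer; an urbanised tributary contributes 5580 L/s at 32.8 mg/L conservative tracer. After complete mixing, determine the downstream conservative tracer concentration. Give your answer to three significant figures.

Mass balance: C = (29800·0 + 5930·199.0 + 4210·32.00 + 5580·32.80) / 45520 = 1498000/45520 = 32.90 mg/L.

32.9 mg/L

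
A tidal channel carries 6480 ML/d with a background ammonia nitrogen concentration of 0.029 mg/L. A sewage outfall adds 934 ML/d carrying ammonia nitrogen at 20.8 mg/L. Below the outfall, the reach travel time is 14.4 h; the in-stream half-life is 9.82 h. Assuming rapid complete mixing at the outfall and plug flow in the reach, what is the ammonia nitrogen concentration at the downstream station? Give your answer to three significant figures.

Flow-weighted average: C = (6480·0.02900 + 934.0·20.80) / 7414 = 19620/7414 = 2.646 mg/L.
Half-life 9.82 h → k = ln 2 / 9.82 = 0.07059 h⁻¹ = 1.694 d⁻¹.
First-order decay: C = 2.646·exp(−k·t) = 2.646·0.3619 = 0.9574 mg/L.

0.957 mg/L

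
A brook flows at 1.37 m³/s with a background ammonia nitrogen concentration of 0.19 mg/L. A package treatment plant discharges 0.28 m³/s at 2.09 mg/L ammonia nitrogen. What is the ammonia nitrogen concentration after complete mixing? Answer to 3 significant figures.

Mixed concentration C = ΣQC/ΣQ = (1.370·0.1900 + 0.2800·2.090) / 1.650 = 0.8455/1.650 = 0.5124 mg/L.

0.512 mg/L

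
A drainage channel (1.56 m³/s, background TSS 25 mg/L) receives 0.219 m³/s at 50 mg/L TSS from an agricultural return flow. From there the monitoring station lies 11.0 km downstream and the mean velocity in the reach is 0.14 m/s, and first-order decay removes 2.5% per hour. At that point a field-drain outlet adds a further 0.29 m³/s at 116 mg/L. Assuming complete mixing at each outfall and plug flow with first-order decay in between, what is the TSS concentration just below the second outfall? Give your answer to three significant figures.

30.2 mg/L

Mixed concentration C = ΣQC/ΣQ = (1.560·25.00 + 0.2190·50.00) / 1.779 = 49.95/1.779 = 28.08 mg/L; combined flow 1.779 m³/s.
Travel time t = 11.0·1000 / 0.14 = 78570 s = 21.83 h.
2.5%/h lost → k = −ln(1 − 0.025) = 0.02532 h⁻¹.
Decay over the reach: 28.08·exp(−kt) = 28.08·0.5755 = 16.16 mg/L.
Second outfall: C = (1.779·16.16 + 0.2900·116.0)/2.069 = 30.15 mg/L.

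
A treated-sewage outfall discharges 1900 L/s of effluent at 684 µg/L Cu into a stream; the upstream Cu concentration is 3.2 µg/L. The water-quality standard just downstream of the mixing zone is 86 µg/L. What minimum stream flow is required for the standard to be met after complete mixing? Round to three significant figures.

13700 L/s

Set C_mix = 86: (Q·3.200 + 1900·684.0) / (Q + 1900) = 86
→ Q = 1900·(684.0 − 86)/(86 − 3.200) = 13720 L/s.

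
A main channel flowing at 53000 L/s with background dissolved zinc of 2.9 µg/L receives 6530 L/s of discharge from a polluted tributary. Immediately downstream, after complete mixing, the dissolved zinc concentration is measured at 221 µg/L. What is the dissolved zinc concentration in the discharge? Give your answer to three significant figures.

Mass balance: 53000·2.900 + 6530·Cₑ = 59530·221.0
→ Cₑ = (59530·221.0 − 53000·2.900) / 6530 = 1991 µg/L.

1990 µg/L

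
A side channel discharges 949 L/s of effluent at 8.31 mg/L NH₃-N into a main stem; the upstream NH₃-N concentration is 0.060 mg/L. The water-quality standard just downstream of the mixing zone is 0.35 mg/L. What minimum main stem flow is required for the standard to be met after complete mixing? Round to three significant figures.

Set C_mix = 0.35: (Q·0.06000 + 949.0·8.310) / (Q + 949.0) = 0.35
→ Q = 949.0·(8.310 − 0.35)/(0.35 − 0.06000) = 26050 L/s.

26000 L/s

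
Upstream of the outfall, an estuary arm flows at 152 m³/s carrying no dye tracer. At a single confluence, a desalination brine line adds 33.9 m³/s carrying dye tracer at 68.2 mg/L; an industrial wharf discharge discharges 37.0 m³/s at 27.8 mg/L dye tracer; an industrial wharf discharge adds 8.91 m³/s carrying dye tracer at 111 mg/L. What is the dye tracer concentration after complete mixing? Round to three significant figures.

18.7 mg/L

After mixing, C = (152.0·0 + 33.90·68.20 + 37.00·27.80 + 8.910·111.0) / 231.8 = 4330/231.8 = 18.68 mg/L.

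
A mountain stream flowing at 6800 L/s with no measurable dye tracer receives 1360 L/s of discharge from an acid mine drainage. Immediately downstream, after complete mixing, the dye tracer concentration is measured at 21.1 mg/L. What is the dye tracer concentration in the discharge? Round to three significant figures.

127 mg/L

Mass balance: 6800·0 + 1360·Cₑ = 8160·21.10
→ Cₑ = (8160·21.10 − 6800·0) / 1360 = 126.6 mg/L.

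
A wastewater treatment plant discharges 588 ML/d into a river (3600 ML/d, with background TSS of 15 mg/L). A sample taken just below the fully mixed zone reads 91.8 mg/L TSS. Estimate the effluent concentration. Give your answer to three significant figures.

Mass balance: 3600·15.00 + 588.0·Cₑ = 4188·91.80
→ Cₑ = (4188·91.80 − 3600·15.00) / 588.0 = 562.0 mg/L.

562 mg/L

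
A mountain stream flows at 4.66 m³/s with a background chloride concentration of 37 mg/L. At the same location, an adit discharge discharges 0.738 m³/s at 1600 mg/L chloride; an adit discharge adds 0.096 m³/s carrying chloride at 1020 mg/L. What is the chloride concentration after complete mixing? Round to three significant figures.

264 mg/L

Conservation of mass: C = (4.660·37.00 + 0.7380·1600 + 0.09600·1020) / 5.494 = 1451/5.494 = 264.1 mg/L.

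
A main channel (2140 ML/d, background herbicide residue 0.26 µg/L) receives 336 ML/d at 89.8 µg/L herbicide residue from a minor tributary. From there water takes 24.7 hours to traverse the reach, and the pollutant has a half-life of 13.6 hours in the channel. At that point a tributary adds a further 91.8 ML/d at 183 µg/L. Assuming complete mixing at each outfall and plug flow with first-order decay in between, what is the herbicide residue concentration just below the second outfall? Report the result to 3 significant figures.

Conservation of mass: C = (2140·0.2600 + 336.0·89.80) / 2476 = 30730/2476 = 12.41 µg/L; combined flow 2476 ML/d.
Half-life 13.6 h → k = ln 2 / 13.6 = 0.05097 h⁻¹ = 1.223 d⁻¹.
First-order decay: C = 12.41·exp(−k·t) = 12.41·0.2840 = 3.524 µg/L.
At the second outfall, C = (2476·3.524 + 91.80·183.0) / (2476 + 91.80) = 9.941 µg/L.

9.94 µg/L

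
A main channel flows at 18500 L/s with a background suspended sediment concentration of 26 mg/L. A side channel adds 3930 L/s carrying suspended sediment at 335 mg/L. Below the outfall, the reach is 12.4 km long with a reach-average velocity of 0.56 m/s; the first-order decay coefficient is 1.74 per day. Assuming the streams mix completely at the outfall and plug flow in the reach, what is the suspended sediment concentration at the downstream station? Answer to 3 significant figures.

Conservation of mass: C = (18500·26.00 + 3930·335.0) / 22430 = 1798000/22430 = 80.14 mg/L.
Travel time t = 12.4·1000 / 0.56 = 22140 s = 6.151 h.
Decay over the reach: 80.14·exp(−kt) = 80.14·0.6402 = 51.31 mg/L.

51.3 mg/L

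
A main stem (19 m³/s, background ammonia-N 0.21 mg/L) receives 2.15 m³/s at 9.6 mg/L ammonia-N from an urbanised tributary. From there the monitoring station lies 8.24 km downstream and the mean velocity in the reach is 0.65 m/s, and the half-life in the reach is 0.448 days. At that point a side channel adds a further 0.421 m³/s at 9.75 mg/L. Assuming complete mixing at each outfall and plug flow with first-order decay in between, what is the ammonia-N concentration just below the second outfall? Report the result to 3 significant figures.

1.10 mg/L

After mixing, C = (19.00·0.2100 + 2.150·9.600) / 21.15 = 24.63/21.15 = 1.165 mg/L; combined flow 21.15 m³/s.
Travel time t = 8.24·1000 / 0.65 = 12680 s = 3.521 h.
Half-life 0.448 d → k = ln 2 / 0.448 = 1.547 d⁻¹.
Decay over the reach: 1.165·exp(−kt) = 1.165·0.7969 = 0.9280 mg/L.
Second outfall: C = (21.15·0.9280 + 0.4210·9.750)/21.57 = 1.100 mg/L.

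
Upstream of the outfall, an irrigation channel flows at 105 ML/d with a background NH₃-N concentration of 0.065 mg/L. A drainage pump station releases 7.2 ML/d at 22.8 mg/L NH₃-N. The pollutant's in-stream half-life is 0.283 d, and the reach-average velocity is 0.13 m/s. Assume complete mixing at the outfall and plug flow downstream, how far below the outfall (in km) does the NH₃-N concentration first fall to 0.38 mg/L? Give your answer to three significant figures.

Mixed concentration C = ΣQC/ΣQ = (105.0·0.06500 + 7.200·22.80) / 112.2 = 171.0/112.2 = 1.524 mg/L.
Half-life 0.283 d → k = ln 2 / 0.283 = 2.449 d⁻¹.
Set 1.524·exp(−k·t) = 0.38 → t = ln(1.524/0.38)/k = 48990 s = 13.61 h.
Distance = v·t = 0.13·48990 = 6369 m = 6.369 km.

6.37 km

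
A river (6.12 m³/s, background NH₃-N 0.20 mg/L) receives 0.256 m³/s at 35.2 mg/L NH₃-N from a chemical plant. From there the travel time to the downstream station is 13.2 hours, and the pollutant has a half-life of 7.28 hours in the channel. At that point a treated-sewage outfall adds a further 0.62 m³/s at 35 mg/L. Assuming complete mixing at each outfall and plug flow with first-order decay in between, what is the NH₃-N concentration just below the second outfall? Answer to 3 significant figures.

3.52 mg/L

Conservation of mass: C = (6.120·0.2000 + 0.2560·35.20) / 6.376 = 10.24/6.376 = 1.605 mg/L; combined flow 6.376 m³/s.
Half-life 7.28 h → k = ln 2 / 7.28 = 0.09521 h⁻¹ = 2.285 d⁻¹.
Applying C = C₀e^(−kt): 1.605 × 0.2846 = 0.4568 mg/L.
Second outfall: C = (6.376·0.4568 + 0.6200·35.00)/6.996 = 3.518 mg/L.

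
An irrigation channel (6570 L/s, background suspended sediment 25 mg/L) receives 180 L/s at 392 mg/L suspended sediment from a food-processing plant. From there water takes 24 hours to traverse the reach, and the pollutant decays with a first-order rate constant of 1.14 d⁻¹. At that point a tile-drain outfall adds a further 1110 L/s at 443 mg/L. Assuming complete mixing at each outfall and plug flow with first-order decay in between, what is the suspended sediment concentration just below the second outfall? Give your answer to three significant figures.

72.1 mg/L

Conservation of mass: C = (6570·25.00 + 180.0·392.0) / 6750 = 234800/6750 = 34.79 mg/L; combined flow 6750 L/s.
First-order decay: C = 34.79·exp(−k·t) = 34.79·0.3198 = 11.13 mg/L.
At the second outfall, C = (6750·11.13 + 1110·443.0) / (6750 + 1110) = 72.12 mg/L.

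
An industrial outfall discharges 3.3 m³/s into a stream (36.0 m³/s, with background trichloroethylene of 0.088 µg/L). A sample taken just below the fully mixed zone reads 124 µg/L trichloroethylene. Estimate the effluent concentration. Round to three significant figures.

1480 µg/L

Mass balance: 36.00·0.08800 + 3.300·Cₑ = 39.30·124.0
→ Cₑ = (39.30·124.0 − 36.00·0.08800) / 3.300 = 1476 µg/L.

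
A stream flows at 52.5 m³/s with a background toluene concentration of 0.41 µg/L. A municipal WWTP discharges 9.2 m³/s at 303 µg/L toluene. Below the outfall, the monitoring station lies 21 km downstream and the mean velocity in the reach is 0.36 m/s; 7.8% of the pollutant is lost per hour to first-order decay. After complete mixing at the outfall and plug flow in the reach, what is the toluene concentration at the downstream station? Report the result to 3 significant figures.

12.2 µg/L

Conservation of mass: C = (52.50·0.4100 + 9.200·303.0) / 61.70 = 2809/61.70 = 45.53 µg/L.
Travel time t = 21·1000 / 0.36 = 58330 s = 16.20 h.
7.8%/h lost → k = −ln(1 − 0.078) = 0.08121 h⁻¹.
First-order decay: C = 45.53·exp(−k·t) = 45.53·0.2682 = 12.21 µg/L.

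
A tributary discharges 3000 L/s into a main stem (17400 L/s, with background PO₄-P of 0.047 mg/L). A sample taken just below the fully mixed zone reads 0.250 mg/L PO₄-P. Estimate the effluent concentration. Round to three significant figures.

Mass balance: 17400·0.04700 + 3000·Cₑ = 20400·0.2500
→ Cₑ = (20400·0.2500 − 17400·0.04700) / 3000 = 1.427 mg/L.

1.43 mg/L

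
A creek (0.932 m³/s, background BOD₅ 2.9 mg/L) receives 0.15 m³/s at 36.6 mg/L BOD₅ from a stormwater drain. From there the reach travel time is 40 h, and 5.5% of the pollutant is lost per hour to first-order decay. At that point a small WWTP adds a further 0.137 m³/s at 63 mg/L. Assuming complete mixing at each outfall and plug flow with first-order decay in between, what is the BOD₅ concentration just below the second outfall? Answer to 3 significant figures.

7.78 mg/L

Mixed concentration C = ΣQC/ΣQ = (0.9320·2.900 + 0.1500·36.60) / 1.082 = 8.193/1.082 = 7.572 mg/L; combined flow 1.082 m³/s.
5.5%/h lost → k = −ln(1 − 0.055) = 0.05657 h⁻¹.
Applying C = C₀e^(−kt): 7.572 × 0.1041 = 0.7879 mg/L.
Second outfall: C = (1.082·0.7879 + 0.1370·63.00)/1.219 = 7.780 mg/L.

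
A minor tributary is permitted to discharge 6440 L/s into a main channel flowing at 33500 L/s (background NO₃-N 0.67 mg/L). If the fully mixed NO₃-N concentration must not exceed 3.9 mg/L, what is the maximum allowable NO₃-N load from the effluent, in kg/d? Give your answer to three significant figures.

Mass balance at the limit: 33500·0.6700 + 6440·Cₑ = 39940·3.9 → Cₑ = 20.70 mg/L.
6440 L/s = 6.440 m³/s. Load = 6.440 m³/s × 20.70 g/m³ × 86 400 s/d = 11520 kg/d.

11500 kg/d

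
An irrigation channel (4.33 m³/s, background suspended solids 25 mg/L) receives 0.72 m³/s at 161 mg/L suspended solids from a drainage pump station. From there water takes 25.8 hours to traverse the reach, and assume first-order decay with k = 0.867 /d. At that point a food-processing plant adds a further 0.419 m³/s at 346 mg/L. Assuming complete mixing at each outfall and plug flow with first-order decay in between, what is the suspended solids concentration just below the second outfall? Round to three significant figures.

After mixing, C = (4.330·25.00 + 0.7200·161.0) / 5.050 = 224.2/5.050 = 44.39 mg/L; combined flow 5.050 m³/s.
After decay, C = 44.39 × e^(−kt) = 44.39 × 0.3938 = 17.48 mg/L.
Second outfall: C = (5.050·17.48 + 0.4190·346.0)/5.469 = 42.65 mg/L.

42.6 mg/L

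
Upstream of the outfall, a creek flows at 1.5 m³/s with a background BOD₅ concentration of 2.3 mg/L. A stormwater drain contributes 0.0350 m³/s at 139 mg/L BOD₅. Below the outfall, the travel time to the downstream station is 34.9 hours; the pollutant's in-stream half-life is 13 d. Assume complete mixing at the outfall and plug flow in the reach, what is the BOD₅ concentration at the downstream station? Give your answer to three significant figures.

Mixed concentration C = ΣQC/ΣQ = (1.500·2.300 + 0.03500·139.0) / 1.535 = 8.315/1.535 = 5.417 mg/L.
Half-life 13 d → k = ln 2 / 13 = 0.05332 d⁻¹.
Decay over the reach: 5.417·exp(−kt) = 5.417·0.9254 = 5.013 mg/L.

5.01 mg/L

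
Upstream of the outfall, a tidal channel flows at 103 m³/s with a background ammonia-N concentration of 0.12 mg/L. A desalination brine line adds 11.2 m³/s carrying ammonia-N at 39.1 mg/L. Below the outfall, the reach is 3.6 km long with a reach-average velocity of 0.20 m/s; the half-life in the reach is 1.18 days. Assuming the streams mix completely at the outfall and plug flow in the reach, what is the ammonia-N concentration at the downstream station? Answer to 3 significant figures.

Conservation of mass: C = (103.0·0.1200 + 11.20·39.10) / 114.2 = 450.3/114.2 = 3.943 mg/L.
Travel time t = 3.6·1000 / 0.20 = 18000 s = 5.000 h.
Half-life 1.18 d → k = ln 2 / 1.18 = 0.5874 d⁻¹.
First-order decay: C = 3.943·exp(−k·t) = 3.943·0.8848 = 3.489 mg/L.

3.49 mg/L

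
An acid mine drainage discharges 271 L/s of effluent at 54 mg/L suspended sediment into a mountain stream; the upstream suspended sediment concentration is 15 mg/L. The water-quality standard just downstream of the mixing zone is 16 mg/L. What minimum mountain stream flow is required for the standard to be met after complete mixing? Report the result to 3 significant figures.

Set C_mix = 16: (Q·15.00 + 271.0·54.00) / (Q + 271.0) = 16
→ Q = 271.0·(54.00 − 16)/(16 − 15.00) = 10300 L/s.

10300 L/s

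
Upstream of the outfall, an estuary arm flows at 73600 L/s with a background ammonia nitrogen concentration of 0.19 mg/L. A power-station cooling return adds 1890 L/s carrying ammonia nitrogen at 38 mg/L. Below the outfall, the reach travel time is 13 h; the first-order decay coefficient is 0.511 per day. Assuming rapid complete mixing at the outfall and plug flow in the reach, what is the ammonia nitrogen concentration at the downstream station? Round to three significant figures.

After mixing, C = (73600·0.1900 + 1890·38.00) / 75490 = 85800/75490 = 1.137 mg/L.
Decay over the reach: 1.137·exp(−kt) = 1.137·0.7582 = 0.8618 mg/L.

0.862 mg/L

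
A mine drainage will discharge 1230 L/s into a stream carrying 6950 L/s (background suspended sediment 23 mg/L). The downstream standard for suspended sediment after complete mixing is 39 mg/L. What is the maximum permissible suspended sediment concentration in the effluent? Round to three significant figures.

At the limit, (Qr·Cr + Qe·Cₑ)/(Qr + Qe) = 39:
Cₑ = (8180·39 − 6950·23.00) / 1230 = 129.4 mg/L.

129 mg/L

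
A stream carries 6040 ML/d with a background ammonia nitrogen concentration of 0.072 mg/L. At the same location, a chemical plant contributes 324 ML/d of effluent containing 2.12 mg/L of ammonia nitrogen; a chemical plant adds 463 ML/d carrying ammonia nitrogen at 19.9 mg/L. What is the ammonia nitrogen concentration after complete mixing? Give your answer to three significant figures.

1.51 mg/L

Conservation of mass: C = (6040·0.07200 + 324.0·2.120 + 463.0·19.90) / 6827 = 10340/6827 = 1.514 mg/L.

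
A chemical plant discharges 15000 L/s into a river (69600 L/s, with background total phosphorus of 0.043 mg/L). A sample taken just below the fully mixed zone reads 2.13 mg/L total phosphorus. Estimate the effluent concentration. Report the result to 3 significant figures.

Mass balance: 69600·0.04300 + 15000·Cₑ = 84600·2.130
→ Cₑ = (84600·2.130 − 69600·0.04300) / 15000 = 11.81 mg/L.

11.8 mg/L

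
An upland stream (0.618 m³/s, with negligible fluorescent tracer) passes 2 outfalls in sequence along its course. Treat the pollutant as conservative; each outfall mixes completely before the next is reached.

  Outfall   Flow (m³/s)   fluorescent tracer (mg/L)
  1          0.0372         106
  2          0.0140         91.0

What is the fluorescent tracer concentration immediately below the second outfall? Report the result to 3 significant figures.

After outfall 1: Q = 0.6180 + 0.03720 = 0.6552 m³/s; C = (0.6180·0 + 0.03720·106.0)/0.6552 = 6.018 mg/L.
After outfall 2: Q = 0.6552 + 0.01400 = 0.6692 m³/s; C = (0.6552·6.018 + 0.01400·91.00)/0.6692 = 7.796 mg/L.

7.80 mg/L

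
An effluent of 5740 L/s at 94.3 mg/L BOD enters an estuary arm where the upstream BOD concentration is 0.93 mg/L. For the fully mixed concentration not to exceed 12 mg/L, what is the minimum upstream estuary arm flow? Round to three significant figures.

Set C_mix = 12: (Q·0.9300 + 5740·94.30) / (Q + 5740) = 12
→ Q = 5740·(94.30 − 12)/(12 − 0.9300) = 42670 L/s.

42700 L/s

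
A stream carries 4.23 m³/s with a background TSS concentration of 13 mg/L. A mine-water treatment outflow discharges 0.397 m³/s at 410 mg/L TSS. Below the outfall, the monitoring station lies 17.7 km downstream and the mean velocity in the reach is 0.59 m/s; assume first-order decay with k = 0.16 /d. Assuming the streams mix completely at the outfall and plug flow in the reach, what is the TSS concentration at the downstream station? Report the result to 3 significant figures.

Mass balance: C = (4.230·13.00 + 0.3970·410.0) / 4.627 = 217.8/4.627 = 47.06 mg/L.
Travel time t = 17.7·1000 / 0.59 = 30000 s = 8.333 h.
First-order decay: C = 47.06·exp(−k·t) = 47.06·0.9460 = 44.52 mg/L.

44.5 mg/L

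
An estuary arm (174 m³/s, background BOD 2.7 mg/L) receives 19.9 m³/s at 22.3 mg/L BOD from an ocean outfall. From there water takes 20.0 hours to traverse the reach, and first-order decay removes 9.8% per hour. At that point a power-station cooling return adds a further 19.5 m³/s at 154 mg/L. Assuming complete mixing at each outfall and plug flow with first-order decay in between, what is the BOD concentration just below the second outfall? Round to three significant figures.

Mass balance: C = (174.0·2.700 + 19.90·22.30) / 193.9 = 913.6/193.9 = 4.712 mg/L; combined flow 193.9 m³/s.
9.8%/h lost → k = −ln(1 − 0.098) = 0.1031 h⁻¹.
Applying C = C₀e^(−kt): 4.712 × 0.1271 = 0.5988 mg/L.
At the second outfall, C = (193.9·0.5988 + 19.50·154.0) / (193.9 + 19.50) = 14.62 mg/L.

14.6 mg/L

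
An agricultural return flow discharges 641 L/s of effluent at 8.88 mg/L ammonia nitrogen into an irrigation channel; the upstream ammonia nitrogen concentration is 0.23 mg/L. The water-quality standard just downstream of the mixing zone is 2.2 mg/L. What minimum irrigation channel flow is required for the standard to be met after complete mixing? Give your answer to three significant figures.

2170 L/s

Set C_mix = 2.2: (Q·0.2300 + 641.0·8.880) / (Q + 641.0) = 2.2
→ Q = 641.0·(8.880 − 2.2)/(2.2 − 0.2300) = 2174 L/s.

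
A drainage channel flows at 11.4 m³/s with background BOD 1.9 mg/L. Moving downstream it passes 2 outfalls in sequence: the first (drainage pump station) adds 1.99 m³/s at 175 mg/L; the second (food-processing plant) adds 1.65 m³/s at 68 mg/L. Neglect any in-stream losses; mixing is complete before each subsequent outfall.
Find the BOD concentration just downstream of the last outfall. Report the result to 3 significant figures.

32.1 mg/L

After outfall 1: Q = 11.40 + 1.990 = 13.39 m³/s; C = (11.40·1.900 + 1.990·175.0)/13.39 = 27.63 mg/L.
After outfall 2: Q = 13.39 + 1.650 = 15.04 m³/s; C = (13.39·27.63 + 1.650·68.00)/15.04 = 32.06 mg/L.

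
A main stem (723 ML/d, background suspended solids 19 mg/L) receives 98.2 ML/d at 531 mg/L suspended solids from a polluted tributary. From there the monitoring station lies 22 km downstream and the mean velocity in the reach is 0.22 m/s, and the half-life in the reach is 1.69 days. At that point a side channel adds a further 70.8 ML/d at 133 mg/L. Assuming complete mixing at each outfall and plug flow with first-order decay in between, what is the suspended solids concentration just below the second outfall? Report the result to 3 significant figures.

56.5 mg/L

Mixed concentration C = ΣQC/ΣQ = (723.0·19.00 + 98.20·531.0) / 821.2 = 65880/821.2 = 80.23 mg/L; combined flow 821.2 ML/d.
Travel time t = 22·1000 / 0.22 = 100000 s = 27.78 h.
Half-life 1.69 d → k = ln 2 / 1.69 = 0.4101 d⁻¹.
Decay over the reach: 80.23·exp(−kt) = 80.23·0.6221 = 49.91 mg/L.
Second outfall: C = (821.2·49.91 + 70.80·133.0)/892.0 = 56.50 mg/L.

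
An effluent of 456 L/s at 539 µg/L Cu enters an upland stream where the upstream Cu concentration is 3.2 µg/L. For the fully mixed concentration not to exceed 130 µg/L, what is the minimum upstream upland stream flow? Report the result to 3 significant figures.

1470 L/s

Set C_mix = 130: (Q·3.200 + 456.0·539.0) / (Q + 456.0) = 130
→ Q = 456.0·(539.0 − 130)/(130 − 3.200) = 1471 L/s.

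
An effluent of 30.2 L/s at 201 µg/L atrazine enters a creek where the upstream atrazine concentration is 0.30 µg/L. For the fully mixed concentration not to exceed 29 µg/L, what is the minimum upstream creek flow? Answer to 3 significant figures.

181 L/s

Set C_mix = 29: (Q·0.3000 + 30.20·201.0) / (Q + 30.20) = 29
→ Q = 30.20·(201.0 − 29)/(29 − 0.3000) = 181.0 L/s.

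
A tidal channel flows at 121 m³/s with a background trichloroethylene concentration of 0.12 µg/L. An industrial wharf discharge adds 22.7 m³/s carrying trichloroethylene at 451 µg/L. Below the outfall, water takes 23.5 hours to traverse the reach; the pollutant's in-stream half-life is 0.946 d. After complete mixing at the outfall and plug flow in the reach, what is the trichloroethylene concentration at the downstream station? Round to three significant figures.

34.8 µg/L

After mixing, C = (121.0·0.1200 + 22.70·451.0) / 143.7 = 10250/143.7 = 71.34 µg/L.
Half-life 0.946 d → k = ln 2 / 0.946 = 0.7327 d⁻¹.
Applying C = C₀e^(−kt): 71.34 × 0.4880 = 34.82 µg/L.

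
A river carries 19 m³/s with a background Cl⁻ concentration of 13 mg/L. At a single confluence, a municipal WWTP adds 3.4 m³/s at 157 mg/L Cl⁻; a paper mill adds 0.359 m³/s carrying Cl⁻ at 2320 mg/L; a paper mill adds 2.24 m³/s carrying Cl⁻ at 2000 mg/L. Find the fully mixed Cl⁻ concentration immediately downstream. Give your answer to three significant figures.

244 mg/L

Flow-weighted average: C = (19.00·13.00 + 3.400·157.0 + 0.3590·2320 + 2.240·2000) / 25.00 = 6094/25.00 = 243.8 mg/L.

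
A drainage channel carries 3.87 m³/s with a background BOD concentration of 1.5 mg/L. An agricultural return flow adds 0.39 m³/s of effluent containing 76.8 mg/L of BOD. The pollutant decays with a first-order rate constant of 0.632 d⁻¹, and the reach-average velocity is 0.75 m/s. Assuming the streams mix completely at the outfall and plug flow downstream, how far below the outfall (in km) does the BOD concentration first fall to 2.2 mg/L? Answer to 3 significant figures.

Mixed concentration C = ΣQC/ΣQ = (3.870·1.500 + 0.3900·76.80) / 4.260 = 35.76/4.260 = 8.394 mg/L.
Set 8.394·exp(−k·t) = 2.2 → t = ln(8.394/2.2)/k = 183100 s = 50.85 h.
Distance = v·t = 0.75·183100 = 137300 m = 137.3 km.

137 km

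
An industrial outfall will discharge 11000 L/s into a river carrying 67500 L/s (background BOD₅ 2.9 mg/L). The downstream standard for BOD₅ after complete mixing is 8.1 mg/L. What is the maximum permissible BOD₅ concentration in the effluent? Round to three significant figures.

40.0 mg/L

At the limit, (Qr·Cr + Qe·Cₑ)/(Qr + Qe) = 8.1:
Cₑ = (78500·8.1 − 67500·2.900) / 11000 = 40.01 mg/L.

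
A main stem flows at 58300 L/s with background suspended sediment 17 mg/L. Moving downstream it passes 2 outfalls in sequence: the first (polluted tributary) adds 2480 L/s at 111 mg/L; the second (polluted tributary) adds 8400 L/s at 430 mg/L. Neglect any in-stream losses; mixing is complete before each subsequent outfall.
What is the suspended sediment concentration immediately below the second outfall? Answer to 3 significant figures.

Outfall 1: combined Q = 60780 L/s; C = (58300·17.00 + 2480·111.0)/60780 = 20.84 mg/L.
Outfall 2: combined Q = 69180 L/s; C = (60780·20.84 + 8400·430.0)/69180 = 70.52 mg/L.

70.5 mg/L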